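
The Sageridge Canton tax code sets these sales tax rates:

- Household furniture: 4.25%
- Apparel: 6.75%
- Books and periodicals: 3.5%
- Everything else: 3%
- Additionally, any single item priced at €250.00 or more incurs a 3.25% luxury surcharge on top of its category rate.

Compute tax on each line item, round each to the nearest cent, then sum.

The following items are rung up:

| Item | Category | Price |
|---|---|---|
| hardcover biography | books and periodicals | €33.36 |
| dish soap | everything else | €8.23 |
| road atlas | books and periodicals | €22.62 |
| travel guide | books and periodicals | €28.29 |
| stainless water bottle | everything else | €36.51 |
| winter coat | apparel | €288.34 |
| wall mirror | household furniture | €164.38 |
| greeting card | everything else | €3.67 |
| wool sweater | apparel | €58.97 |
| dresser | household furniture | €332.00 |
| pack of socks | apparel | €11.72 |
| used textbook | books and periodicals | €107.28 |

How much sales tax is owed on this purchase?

Hardcover biography €33.36: books and periodicals → 3.5% → €1.17
Dish soap €8.23: everything else → 3% → €0.25
Road atlas €22.62: books and periodicals → 3.5% → €0.79
Travel guide €28.29: books and periodicals → 3.5% → €0.99
Stainless water bottle €36.51: everything else → 3% → €1.10
Winter coat €288.34: apparel → 6.75% + 3.25% surcharge = 10% → €28.83
Wall mirror €164.38: household furniture → 4.25% → €6.99
Greeting card €3.67: everything else → 3% → €0.11
Wool sweater €58.97: apparel → 6.75% → €3.98
Dresser €332.00: household furniture → 4.25% + 3.25% surcharge = 7.5% → €24.90
Pack of socks €11.72: apparel → 6.75% → €0.79
Used textbook €107.28: books and periodicals → 3.5% → €3.75
Total tax = €1.17 + €0.25 + €0.79 + €0.99 + €1.10 + €28.83 + €6.99 + €0.11 + €3.98 + €24.90 + €0.79 + €3.75 = €73.65

€73.65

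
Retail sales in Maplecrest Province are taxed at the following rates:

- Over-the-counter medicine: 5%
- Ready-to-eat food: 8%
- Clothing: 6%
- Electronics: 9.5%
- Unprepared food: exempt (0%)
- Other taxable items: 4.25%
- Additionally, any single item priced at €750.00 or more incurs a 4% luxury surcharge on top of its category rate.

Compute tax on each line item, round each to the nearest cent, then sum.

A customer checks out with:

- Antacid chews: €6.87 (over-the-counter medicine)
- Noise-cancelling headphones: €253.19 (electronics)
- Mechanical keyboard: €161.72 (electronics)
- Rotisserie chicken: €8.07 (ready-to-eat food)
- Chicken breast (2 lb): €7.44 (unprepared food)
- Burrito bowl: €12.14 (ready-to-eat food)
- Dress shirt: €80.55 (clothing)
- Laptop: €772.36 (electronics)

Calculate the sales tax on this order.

€150.47

Antacid chews €6.87: over-the-counter medicine → 5% → €0.34
Noise-cancelling headphones €253.19: electronics → 9.5% → €24.05
Mechanical keyboard €161.72: electronics → 9.5% → €15.36
Rotisserie chicken €8.07: ready-to-eat food → 8% → €0.65
Chicken breast (2 lb) €7.44: unprepared food → 0% → €0.00
Burrito bowl €12.14: ready-to-eat food → 8% → €0.97
Dress shirt €80.55: clothing → 6% → €4.83
Laptop €772.36: electronics → 9.5% + 4% surcharge = 13.5% → €104.27
Total tax = €0.34 + €24.05 + €15.36 + €0.65 + €0.97 + €4.83 + €104.27 = €150.47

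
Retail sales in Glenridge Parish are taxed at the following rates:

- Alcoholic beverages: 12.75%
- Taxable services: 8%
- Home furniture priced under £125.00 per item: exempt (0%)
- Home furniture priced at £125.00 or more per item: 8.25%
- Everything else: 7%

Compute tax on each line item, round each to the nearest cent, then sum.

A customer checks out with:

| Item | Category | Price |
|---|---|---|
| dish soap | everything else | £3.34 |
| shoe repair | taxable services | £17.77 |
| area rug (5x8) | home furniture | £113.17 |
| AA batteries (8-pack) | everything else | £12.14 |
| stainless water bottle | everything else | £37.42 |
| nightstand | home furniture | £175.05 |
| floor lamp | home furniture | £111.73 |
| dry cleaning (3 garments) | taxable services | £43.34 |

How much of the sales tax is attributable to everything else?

£3.70

Dish soap £3.34: everything else → 7% → £0.23
AA batteries (8-pack) £12.14: everything else → 7% → £0.85
Stainless water bottle £37.42: everything else → 7% → £2.62
Tax on everything else = £0.23 + £0.85 + £2.62 = £3.70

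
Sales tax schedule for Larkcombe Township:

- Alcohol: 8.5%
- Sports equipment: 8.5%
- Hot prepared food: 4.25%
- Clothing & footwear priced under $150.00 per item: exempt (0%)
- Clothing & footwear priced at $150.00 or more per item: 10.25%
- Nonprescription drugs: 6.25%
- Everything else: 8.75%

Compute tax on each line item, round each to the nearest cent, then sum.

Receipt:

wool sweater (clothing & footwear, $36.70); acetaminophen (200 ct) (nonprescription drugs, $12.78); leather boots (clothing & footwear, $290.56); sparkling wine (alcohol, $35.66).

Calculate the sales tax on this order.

$33.61

Wool sweater $36.70: clothing & footwear, under $150.00 → 0% → $0.00
Acetaminophen (200 ct) $12.78: nonprescription drugs → 6.25% → $0.80
Leather boots $290.56: clothing & footwear, $150.00 or more → 10.25% → $29.78
Sparkling wine $35.66: alcohol → 8.5% → $3.03
Total tax = $0.80 + $29.78 + $3.03 = $33.61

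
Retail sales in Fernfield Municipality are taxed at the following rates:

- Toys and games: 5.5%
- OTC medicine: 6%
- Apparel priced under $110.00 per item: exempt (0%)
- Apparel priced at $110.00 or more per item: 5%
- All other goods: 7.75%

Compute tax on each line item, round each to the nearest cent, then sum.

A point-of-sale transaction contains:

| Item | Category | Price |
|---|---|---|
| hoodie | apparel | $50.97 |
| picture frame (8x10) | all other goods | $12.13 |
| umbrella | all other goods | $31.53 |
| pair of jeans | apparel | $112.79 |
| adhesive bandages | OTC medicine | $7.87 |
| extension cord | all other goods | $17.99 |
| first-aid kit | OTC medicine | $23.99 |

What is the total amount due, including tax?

$269.59

Hoodie $50.97: apparel, under $110.00 → 0% → $0.00
Picture frame (8x10) $12.13: all other goods → 7.75% → $0.94
Umbrella $31.53: all other goods → 7.75% → $2.44
Pair of jeans $112.79: apparel, $110.00 or more → 5% → $5.64
Adhesive bandages $7.87: OTC medicine → 6% → $0.47
Extension cord $17.99: all other goods → 7.75% → $1.39
First-aid kit $23.99: OTC medicine → 6% → $1.44
Subtotal = $257.27; tax = $12.32; total due = $269.59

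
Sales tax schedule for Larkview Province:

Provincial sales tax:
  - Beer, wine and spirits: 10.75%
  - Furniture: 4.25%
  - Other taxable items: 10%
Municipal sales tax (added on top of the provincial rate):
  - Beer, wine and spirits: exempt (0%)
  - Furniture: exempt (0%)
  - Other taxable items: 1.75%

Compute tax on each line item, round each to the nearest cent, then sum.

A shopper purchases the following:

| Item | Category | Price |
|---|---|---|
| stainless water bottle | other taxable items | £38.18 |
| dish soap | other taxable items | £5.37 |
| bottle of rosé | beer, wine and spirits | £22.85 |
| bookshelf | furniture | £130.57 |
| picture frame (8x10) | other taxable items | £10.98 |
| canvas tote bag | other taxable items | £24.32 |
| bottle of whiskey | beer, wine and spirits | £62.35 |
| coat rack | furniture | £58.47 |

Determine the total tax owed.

Stainless water bottle £38.18: other taxable items → 10% + 1.75% municipal = 11.75% → £4.49
Dish soap £5.37: other taxable items → 10% + 1.75% municipal = 11.75% → £0.63
Bottle of rosé £22.85: beer, wine and spirits → 10.75% + 0% municipal = 10.75% → £2.46
Bookshelf £130.57: furniture → 4.25% + 0% municipal = 4.25% → £5.55
Picture frame (8x10) £10.98: other taxable items → 10% + 1.75% municipal = 11.75% → £1.29
Canvas tote bag £24.32: other taxable items → 10% + 1.75% municipal = 11.75% → £2.86
Bottle of whiskey £62.35: beer, wine and spirits → 10.75% + 0% municipal = 10.75% → £6.70
Coat rack £58.47: furniture → 4.25% + 0% municipal = 4.25% → £2.48
Total tax = £4.49 + £0.63 + £2.46 + £5.55 + £1.29 + £2.86 + £6.70 + £2.48 = £26.46

£26.46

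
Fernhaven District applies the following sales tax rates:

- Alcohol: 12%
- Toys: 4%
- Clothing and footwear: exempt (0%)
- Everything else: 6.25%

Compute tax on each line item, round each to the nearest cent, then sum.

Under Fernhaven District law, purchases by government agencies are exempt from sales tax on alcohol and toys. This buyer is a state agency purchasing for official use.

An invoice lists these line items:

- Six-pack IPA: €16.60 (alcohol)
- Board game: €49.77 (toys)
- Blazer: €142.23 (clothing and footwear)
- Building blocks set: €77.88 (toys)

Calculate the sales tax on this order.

Six-pack IPA €16.60: alcohol, buyer-exempt → 0% → €0.00
Board game €49.77: toys, buyer-exempt → 0% → €0.00
Blazer €142.23: clothing and footwear → 0% → €0.00
Building blocks set €77.88: toys, buyer-exempt → 0% → €0.00
Total tax = €0.00

€0.00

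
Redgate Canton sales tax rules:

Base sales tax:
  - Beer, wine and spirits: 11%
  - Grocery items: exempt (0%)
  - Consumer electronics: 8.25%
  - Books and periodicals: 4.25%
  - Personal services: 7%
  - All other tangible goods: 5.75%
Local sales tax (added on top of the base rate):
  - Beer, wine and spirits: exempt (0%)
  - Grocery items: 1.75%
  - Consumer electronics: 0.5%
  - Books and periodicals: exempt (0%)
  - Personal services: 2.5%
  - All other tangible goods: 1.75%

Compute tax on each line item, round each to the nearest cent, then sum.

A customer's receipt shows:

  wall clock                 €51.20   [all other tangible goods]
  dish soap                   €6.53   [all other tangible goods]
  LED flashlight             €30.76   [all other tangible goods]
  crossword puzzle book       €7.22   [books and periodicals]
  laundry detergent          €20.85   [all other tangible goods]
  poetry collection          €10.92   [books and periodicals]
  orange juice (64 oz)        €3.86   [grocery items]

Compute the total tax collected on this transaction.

€9.04

Wall clock €51.20: all other tangible goods → 5.75% + 1.75% local = 7.5% → €3.84
Dish soap €6.53: all other tangible goods → 5.75% + 1.75% local = 7.5% → €0.49
LED flashlight €30.76: all other tangible goods → 5.75% + 1.75% local = 7.5% → €2.31
Crossword puzzle book €7.22: books and periodicals → 4.25% + 0% local = 4.25% → €0.31
Laundry detergent €20.85: all other tangible goods → 5.75% + 1.75% local = 7.5% → €1.56
Poetry collection €10.92: books and periodicals → 4.25% + 0% local = 4.25% → €0.46
Orange juice (64 oz) €3.86: grocery items → 0% + 1.75% local = 1.75% → €0.07
Total tax = €3.84 + €0.49 + €2.31 + €0.31 + €1.56 + €0.46 + €0.07 = €9.04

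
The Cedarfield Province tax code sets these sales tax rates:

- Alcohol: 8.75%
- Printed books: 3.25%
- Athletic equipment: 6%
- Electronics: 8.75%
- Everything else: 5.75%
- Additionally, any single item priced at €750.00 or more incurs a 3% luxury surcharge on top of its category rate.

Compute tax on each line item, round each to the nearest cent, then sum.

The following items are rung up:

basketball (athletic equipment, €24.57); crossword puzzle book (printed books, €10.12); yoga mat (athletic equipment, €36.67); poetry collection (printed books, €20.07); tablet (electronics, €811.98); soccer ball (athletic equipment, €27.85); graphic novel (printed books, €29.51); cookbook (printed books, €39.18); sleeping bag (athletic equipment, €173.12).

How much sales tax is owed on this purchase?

Basketball €24.57: athletic equipment → 6% → €1.47
Crossword puzzle book €10.12: printed books → 3.25% → €0.33
Yoga mat €36.67: athletic equipment → 6% → €2.20
Poetry collection €20.07: printed books → 3.25% → €0.65
Tablet €811.98: electronics → 8.75% + 3% surcharge = 11.75% → €95.41
Soccer ball €27.85: athletic equipment → 6% → €1.67
Graphic novel €29.51: printed books → 3.25% → €0.96
Cookbook €39.18: printed books → 3.25% → €1.27
Sleeping bag €173.12: athletic equipment → 6% → €10.39
Total tax = €1.47 + €0.33 + €2.20 + €0.65 + €95.41 + €1.67 + €0.96 + €1.27 + €10.39 = €114.35

€114.35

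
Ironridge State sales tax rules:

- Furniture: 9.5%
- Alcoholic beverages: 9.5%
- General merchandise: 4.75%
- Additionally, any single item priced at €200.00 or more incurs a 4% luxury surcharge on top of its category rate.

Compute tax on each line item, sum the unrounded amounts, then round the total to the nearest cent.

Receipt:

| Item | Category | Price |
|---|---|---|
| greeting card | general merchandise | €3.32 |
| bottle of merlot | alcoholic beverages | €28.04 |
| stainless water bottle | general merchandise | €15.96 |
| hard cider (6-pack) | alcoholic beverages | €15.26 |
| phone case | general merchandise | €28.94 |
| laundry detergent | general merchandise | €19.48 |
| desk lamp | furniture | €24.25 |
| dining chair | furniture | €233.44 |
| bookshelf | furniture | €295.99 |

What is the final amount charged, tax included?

Greeting card €3.32: general merchandise → 4.75% → €0.1577
Bottle of merlot €28.04: alcoholic beverages → 9.5% → €2.6638
Stainless water bottle €15.96: general merchandise → 4.75% → €0.7581
Hard cider (6-pack) €15.26: alcoholic beverages → 9.5% → €1.4497
Phone case €28.94: general merchandise → 4.75% → €1.37465
Laundry detergent €19.48: general merchandise → 4.75% → €0.9253
Desk lamp €24.25: furniture → 9.5% → €2.30375
Dining chair €233.44: furniture → 9.5% + 4% surcharge = 13.5% → €31.5144
Bookshelf €295.99: furniture → 9.5% + 4% surcharge = 13.5% → €39.95865
Subtotal = €664.68; unrounded tax = €81.10605 → €81.11; total due = €745.79

€745.79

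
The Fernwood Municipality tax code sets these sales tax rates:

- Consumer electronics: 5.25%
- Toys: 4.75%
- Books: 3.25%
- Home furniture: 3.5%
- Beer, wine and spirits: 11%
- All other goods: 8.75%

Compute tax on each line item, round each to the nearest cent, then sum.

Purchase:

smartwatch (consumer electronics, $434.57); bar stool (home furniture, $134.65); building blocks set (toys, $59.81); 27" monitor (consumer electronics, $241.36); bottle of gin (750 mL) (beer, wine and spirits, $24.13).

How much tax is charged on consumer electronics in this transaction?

$35.48

Smartwatch $434.57: consumer electronics → 5.25% → $22.81
27" monitor $241.36: consumer electronics → 5.25% → $12.67
Tax on consumer electronics = $22.81 + $12.67 = $35.48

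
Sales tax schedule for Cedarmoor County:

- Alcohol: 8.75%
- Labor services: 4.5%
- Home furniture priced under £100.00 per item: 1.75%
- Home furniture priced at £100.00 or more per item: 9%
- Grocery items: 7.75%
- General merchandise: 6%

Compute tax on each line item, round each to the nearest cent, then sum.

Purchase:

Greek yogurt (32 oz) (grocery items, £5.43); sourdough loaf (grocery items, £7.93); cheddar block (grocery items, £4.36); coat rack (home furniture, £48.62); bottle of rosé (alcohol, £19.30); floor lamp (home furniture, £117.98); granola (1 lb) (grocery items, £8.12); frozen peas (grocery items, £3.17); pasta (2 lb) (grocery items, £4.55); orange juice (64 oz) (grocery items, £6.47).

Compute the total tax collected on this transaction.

£16.26

Greek yogurt (32 oz) £5.43: grocery items → 7.75% → £0.42
Sourdough loaf £7.93: grocery items → 7.75% → £0.61
Cheddar block £4.36: grocery items → 7.75% → £0.34
Coat rack £48.62: home furniture, under £100.00 → 1.75% → £0.85
Bottle of rosé £19.30: alcohol → 8.75% → £1.69
Floor lamp £117.98: home furniture, £100.00 or more → 9% → £10.62
Granola (1 lb) £8.12: grocery items → 7.75% → £0.63
Frozen peas £3.17: grocery items → 7.75% → £0.25
Pasta (2 lb) £4.55: grocery items → 7.75% → £0.35
Orange juice (64 oz) £6.47: grocery items → 7.75% → £0.50
Total tax = £0.42 + £0.61 + £0.34 + £0.85 + £1.69 + £10.62 + £0.63 + £0.25 + £0.35 + £0.50 = £16.26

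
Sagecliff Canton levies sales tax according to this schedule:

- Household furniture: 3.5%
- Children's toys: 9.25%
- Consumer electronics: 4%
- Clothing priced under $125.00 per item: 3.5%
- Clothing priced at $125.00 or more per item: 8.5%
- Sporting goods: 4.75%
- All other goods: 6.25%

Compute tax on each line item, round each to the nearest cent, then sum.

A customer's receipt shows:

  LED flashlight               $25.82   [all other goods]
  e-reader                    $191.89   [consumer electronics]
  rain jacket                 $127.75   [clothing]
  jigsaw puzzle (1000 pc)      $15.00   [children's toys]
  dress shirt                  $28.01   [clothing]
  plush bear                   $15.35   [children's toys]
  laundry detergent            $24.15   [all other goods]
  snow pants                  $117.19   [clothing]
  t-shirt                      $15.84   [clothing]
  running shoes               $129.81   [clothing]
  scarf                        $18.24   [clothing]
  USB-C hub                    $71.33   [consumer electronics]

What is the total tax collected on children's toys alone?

Jigsaw puzzle (1000 pc) $15.00: children's toys → 9.25% → $1.39
Plush bear $15.35: children's toys → 9.25% → $1.42
Tax on children's toys = $1.39 + $1.42 = $2.81

$2.81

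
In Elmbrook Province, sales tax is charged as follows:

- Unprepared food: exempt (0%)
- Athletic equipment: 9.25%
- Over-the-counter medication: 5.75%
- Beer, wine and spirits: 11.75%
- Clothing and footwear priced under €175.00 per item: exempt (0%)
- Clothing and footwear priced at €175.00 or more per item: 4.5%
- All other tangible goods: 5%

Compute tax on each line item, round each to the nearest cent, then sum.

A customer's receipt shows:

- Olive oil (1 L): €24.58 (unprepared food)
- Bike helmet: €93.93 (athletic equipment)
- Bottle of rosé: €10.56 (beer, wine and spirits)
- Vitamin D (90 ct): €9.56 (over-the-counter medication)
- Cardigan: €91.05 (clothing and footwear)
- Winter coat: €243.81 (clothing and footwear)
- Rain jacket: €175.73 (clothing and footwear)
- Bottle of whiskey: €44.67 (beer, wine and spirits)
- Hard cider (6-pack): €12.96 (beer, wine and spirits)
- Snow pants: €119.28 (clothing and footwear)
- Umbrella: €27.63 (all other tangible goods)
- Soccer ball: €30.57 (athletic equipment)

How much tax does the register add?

€40.34

Olive oil (1 L) €24.58: unprepared food → 0% → €0.00
Bike helmet €93.93: athletic equipment → 9.25% → €8.69
Bottle of rosé €10.56: beer, wine and spirits → 11.75% → €1.24
Vitamin D (90 ct) €9.56: over-the-counter medication → 5.75% → €0.55
Cardigan €91.05: clothing and footwear, under €175.00 → 0% → €0.00
Winter coat €243.81: clothing and footwear, €175.00 or more → 4.5% → €10.97
Rain jacket €175.73: clothing and footwear, €175.00 or more → 4.5% → €7.91
Bottle of whiskey €44.67: beer, wine and spirits → 11.75% → €5.25
Hard cider (6-pack) €12.96: beer, wine and spirits → 11.75% → €1.52
Snow pants €119.28: clothing and footwear, under €175.00 → 0% → €0.00
Umbrella €27.63: all other tangible goods → 5% → €1.38
Soccer ball €30.57: athletic equipment → 9.25% → €2.83
Total tax = €8.69 + €1.24 + €0.55 + €10.97 + €7.91 + €5.25 + €1.52 + €1.38 + €2.83 = €40.34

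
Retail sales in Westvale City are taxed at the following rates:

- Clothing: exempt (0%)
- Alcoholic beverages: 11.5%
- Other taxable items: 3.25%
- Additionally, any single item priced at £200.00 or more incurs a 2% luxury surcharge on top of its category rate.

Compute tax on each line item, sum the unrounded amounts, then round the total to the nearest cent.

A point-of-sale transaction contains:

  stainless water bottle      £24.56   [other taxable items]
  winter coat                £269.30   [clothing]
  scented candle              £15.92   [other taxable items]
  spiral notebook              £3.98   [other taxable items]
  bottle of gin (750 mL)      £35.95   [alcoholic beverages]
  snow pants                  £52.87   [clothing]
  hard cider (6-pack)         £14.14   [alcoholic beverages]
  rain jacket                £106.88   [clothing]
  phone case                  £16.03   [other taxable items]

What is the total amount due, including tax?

Stainless water bottle £24.56: other taxable items → 3.25% → £0.7982
Winter coat £269.30: clothing → 0% + 2% surcharge = 2% → £5.386
Scented candle £15.92: other taxable items → 3.25% → £0.5174
Spiral notebook £3.98: other taxable items → 3.25% → £0.12935
Bottle of gin (750 mL) £35.95: alcoholic beverages → 11.5% → £4.13425
Snow pants £52.87: clothing → 0% → £0.00
Hard cider (6-pack) £14.14: alcoholic beverages → 11.5% → £1.6261
Rain jacket £106.88: clothing → 0% → £0.00
Phone case £16.03: other taxable items → 3.25% → £0.520975
Subtotal = £539.63; unrounded tax = £13.112275 → £13.11; total due = £552.74

£552.74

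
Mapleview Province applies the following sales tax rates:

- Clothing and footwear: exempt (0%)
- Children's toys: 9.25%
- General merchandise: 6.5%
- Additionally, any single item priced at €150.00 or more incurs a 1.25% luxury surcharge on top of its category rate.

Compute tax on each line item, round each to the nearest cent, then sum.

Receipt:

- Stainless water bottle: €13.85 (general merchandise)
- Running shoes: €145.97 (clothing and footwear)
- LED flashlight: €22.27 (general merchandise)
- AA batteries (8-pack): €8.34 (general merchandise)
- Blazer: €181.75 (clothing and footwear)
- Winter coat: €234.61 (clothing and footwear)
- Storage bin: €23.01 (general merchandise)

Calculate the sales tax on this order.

€9.59

Stainless water bottle €13.85: general merchandise → 6.5% → €0.90
Running shoes €145.97: clothing and footwear → 0% → €0.00
LED flashlight €22.27: general merchandise → 6.5% → €1.45
AA batteries (8-pack) €8.34: general merchandise → 6.5% → €0.54
Blazer €181.75: clothing and footwear → 0% + 1.25% surcharge = 1.25% → €2.27
Winter coat €234.61: clothing and footwear → 0% + 1.25% surcharge = 1.25% → €2.93
Storage bin €23.01: general merchandise → 6.5% → €1.50
Total tax = €0.90 + €1.45 + €0.54 + €2.27 + €2.93 + €1.50 = €9.59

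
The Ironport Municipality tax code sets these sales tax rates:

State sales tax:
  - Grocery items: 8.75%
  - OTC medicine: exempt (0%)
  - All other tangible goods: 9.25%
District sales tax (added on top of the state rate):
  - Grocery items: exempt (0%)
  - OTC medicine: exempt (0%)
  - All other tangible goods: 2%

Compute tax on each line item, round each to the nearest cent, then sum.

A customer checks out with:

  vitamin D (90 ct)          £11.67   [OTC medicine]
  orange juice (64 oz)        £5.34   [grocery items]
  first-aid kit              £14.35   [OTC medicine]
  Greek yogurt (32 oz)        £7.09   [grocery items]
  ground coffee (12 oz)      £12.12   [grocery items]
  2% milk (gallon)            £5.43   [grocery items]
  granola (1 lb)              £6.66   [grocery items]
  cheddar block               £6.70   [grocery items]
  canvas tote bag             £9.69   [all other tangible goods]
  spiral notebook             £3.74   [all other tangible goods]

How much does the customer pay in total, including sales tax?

£88.10

Vitamin D (90 ct) £11.67: OTC medicine → 0% + 0% district = 0% → £0.00
Orange juice (64 oz) £5.34: grocery items → 8.75% + 0% district = 8.75% → £0.47
First-aid kit £14.35: OTC medicine → 0% + 0% district = 0% → £0.00
Greek yogurt (32 oz) £7.09: grocery items → 8.75% + 0% district = 8.75% → £0.62
Ground coffee (12 oz) £12.12: grocery items → 8.75% + 0% district = 8.75% → £1.06
2% milk (gallon) £5.43: grocery items → 8.75% + 0% district = 8.75% → £0.48
Granola (1 lb) £6.66: grocery items → 8.75% + 0% district = 8.75% → £0.58
Cheddar block £6.70: grocery items → 8.75% + 0% district = 8.75% → £0.59
Canvas tote bag £9.69: all other tangible goods → 9.25% + 2% district = 11.25% → £1.09
Spiral notebook £3.74: all other tangible goods → 9.25% + 2% district = 11.25% → £0.42
Subtotal = £82.79; tax = £5.31; total due = £88.10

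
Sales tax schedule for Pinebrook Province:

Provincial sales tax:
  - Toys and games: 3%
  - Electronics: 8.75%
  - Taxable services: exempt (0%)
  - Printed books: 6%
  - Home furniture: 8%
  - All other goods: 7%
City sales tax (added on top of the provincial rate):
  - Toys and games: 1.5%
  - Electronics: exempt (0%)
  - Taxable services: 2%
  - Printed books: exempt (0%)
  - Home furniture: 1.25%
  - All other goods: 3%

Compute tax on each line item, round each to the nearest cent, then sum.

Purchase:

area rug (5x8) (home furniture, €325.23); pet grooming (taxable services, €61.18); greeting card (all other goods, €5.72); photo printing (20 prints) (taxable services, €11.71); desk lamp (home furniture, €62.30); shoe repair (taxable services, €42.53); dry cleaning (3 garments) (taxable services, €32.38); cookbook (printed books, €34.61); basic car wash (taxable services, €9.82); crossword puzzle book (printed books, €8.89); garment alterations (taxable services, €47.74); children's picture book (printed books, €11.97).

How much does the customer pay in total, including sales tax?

Area rug (5x8) €325.23: home furniture → 8% + 1.25% city = 9.25% → €30.08
Pet grooming €61.18: taxable services → 0% + 2% city = 2% → €1.22
Greeting card €5.72: all other goods → 7% + 3% city = 10% → €0.57
Photo printing (20 prints) €11.71: taxable services → 0% + 2% city = 2% → €0.23
Desk lamp €62.30: home furniture → 8% + 1.25% city = 9.25% → €5.76
Shoe repair €42.53: taxable services → 0% + 2% city = 2% → €0.85
Dry cleaning (3 garments) €32.38: taxable services → 0% + 2% city = 2% → €0.65
Cookbook €34.61: printed books → 6% + 0% city = 6% → €2.08
Basic car wash €9.82: taxable services → 0% + 2% city = 2% → €0.20
Crossword puzzle book €8.89: printed books → 6% + 0% city = 6% → €0.53
Garment alterations €47.74: taxable services → 0% + 2% city = 2% → €0.95
Children's picture book €11.97: printed books → 6% + 0% city = 6% → €0.72
Subtotal = €654.08; tax = €43.84; total due = €697.92

€697.92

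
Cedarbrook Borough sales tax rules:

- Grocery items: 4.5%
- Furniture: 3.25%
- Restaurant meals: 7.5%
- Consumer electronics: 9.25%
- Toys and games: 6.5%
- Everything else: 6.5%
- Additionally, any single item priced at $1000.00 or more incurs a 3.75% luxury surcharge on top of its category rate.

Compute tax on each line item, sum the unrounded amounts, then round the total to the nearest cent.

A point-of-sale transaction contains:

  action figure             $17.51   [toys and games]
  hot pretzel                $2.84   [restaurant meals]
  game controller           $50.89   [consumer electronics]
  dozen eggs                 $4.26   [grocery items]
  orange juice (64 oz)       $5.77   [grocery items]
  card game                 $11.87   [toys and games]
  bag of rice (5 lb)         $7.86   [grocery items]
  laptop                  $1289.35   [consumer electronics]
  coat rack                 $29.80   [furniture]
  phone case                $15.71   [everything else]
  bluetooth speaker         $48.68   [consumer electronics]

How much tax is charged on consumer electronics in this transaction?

Game controller $50.89: consumer electronics → 9.25% → $4.707325
Laptop $1289.35: consumer electronics → 9.25% + 3.75% surcharge = 13% → $167.6155
Bluetooth speaker $48.68: consumer electronics → 9.25% → $4.5029
Tax on consumer electronics: unrounded sum = $176.825725 → $176.83

$176.83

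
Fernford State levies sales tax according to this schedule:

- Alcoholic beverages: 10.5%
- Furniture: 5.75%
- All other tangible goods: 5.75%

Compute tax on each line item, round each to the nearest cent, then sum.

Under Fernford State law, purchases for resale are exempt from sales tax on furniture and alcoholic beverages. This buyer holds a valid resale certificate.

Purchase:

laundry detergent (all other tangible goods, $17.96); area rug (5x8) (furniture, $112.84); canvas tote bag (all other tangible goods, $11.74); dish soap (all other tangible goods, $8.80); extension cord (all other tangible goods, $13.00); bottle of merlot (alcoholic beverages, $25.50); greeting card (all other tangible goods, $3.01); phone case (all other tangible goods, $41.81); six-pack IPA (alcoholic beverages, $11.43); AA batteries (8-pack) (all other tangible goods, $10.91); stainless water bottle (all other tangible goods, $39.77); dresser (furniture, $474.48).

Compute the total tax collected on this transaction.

$8.46

Laundry detergent $17.96: all other tangible goods → 5.75% → $1.03
Area rug (5x8) $112.84: furniture, buyer-exempt → 0% → $0.00
Canvas tote bag $11.74: all other tangible goods → 5.75% → $0.68
Dish soap $8.80: all other tangible goods → 5.75% → $0.51
Extension cord $13.00: all other tangible goods → 5.75% → $0.75
Bottle of merlot $25.50: alcoholic beverages, buyer-exempt → 0% → $0.00
Greeting card $3.01: all other tangible goods → 5.75% → $0.17
Phone case $41.81: all other tangible goods → 5.75% → $2.40
Six-pack IPA $11.43: alcoholic beverages, buyer-exempt → 0% → $0.00
AA batteries (8-pack) $10.91: all other tangible goods → 5.75% → $0.63
Stainless water bottle $39.77: all other tangible goods → 5.75% → $2.29
Dresser $474.48: furniture, buyer-exempt → 0% → $0.00
Total tax = $1.03 + $0.68 + $0.51 + $0.75 + $0.17 + $2.40 + $0.63 + $2.29 = $8.46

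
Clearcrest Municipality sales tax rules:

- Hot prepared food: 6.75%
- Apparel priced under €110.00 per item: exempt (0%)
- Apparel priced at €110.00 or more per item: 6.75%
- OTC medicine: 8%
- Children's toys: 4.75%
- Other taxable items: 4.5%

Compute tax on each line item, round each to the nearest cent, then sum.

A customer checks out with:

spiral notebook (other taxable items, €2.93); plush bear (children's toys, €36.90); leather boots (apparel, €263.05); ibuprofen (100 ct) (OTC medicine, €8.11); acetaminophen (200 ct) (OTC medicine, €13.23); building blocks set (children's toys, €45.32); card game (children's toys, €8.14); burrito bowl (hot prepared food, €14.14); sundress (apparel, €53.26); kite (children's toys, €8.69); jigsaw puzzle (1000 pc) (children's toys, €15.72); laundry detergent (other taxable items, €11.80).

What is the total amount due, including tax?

Spiral notebook €2.93: other taxable items → 4.5% → €0.13
Plush bear €36.90: children's toys → 4.75% → €1.75
Leather boots €263.05: apparel, €110.00 or more → 6.75% → €17.76
Ibuprofen (100 ct) €8.11: OTC medicine → 8% → €0.65
Acetaminophen (200 ct) €13.23: OTC medicine → 8% → €1.06
Building blocks set €45.32: children's toys → 4.75% → €2.15
Card game €8.14: children's toys → 4.75% → €0.39
Burrito bowl €14.14: hot prepared food → 6.75% → €0.95
Sundress €53.26: apparel, under €110.00 → 0% → €0.00
Kite €8.69: children's toys → 4.75% → €0.41
Jigsaw puzzle (1000 pc) €15.72: children's toys → 4.75% → €0.75
Laundry detergent €11.80: other taxable items → 4.5% → €0.53
Subtotal = €481.29; tax = €26.53; total due = €507.82

€507.82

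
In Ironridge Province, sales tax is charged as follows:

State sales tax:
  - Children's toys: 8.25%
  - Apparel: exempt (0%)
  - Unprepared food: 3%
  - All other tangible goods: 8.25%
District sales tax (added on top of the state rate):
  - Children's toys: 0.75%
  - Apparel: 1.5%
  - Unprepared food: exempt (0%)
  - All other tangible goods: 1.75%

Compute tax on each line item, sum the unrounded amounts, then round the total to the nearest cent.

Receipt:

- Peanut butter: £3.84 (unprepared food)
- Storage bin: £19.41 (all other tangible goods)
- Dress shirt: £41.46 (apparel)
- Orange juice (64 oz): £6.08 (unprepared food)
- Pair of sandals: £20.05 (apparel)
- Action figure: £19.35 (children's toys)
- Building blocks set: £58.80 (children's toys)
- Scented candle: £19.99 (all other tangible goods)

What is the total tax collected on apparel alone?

Dress shirt £41.46: apparel → 0% + 1.5% district = 1.5% → £0.6219
Pair of sandals £20.05: apparel → 0% + 1.5% district = 1.5% → £0.30075
Tax on apparel: unrounded sum = £0.92265 → £0.92

£0.92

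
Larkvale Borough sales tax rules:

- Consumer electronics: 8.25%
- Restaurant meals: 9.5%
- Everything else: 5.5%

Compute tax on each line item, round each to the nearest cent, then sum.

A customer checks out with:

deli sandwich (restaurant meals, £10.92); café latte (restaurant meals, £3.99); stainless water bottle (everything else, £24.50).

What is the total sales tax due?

£2.77

Deli sandwich £10.92: restaurant meals → 9.5% → £1.04
Café latte £3.99: restaurant meals → 9.5% → £0.38
Stainless water bottle £24.50: everything else → 5.5% → £1.35
Total tax = £1.04 + £0.38 + £1.35 = £2.77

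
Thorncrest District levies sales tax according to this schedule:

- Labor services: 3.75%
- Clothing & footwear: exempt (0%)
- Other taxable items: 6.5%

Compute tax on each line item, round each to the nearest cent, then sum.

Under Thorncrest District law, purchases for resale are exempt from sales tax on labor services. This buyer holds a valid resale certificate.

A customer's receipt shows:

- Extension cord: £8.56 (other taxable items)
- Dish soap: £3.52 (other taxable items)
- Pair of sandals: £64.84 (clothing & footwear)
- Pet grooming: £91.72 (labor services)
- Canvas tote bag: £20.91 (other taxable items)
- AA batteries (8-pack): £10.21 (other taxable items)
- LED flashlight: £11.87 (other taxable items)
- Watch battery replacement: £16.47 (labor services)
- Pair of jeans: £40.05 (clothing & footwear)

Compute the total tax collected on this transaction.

£3.58

Extension cord £8.56: other taxable items → 6.5% → £0.56
Dish soap £3.52: other taxable items → 6.5% → £0.23
Pair of sandals £64.84: clothing & footwear → 0% → £0.00
Pet grooming £91.72: labor services, buyer-exempt → 0% → £0.00
Canvas tote bag £20.91: other taxable items → 6.5% → £1.36
AA batteries (8-pack) £10.21: other taxable items → 6.5% → £0.66
LED flashlight £11.87: other taxable items → 6.5% → £0.77
Watch battery replacement £16.47: labor services, buyer-exempt → 0% → £0.00
Pair of jeans £40.05: clothing & footwear → 0% → £0.00
Total tax = £0.56 + £0.23 + £1.36 + £0.66 + £0.77 = £3.58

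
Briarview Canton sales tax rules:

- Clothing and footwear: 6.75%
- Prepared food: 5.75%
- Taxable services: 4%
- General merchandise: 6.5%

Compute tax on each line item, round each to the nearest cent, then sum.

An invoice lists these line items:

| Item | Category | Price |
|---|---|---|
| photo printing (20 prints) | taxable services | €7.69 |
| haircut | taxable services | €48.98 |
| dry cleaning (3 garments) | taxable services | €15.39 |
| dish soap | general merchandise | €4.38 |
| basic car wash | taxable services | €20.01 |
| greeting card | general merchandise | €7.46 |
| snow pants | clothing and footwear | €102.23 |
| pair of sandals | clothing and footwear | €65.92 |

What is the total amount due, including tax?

€287.86

Photo printing (20 prints) €7.69: taxable services → 4% → €0.31
Haircut €48.98: taxable services → 4% → €1.96
Dry cleaning (3 garments) €15.39: taxable services → 4% → €0.62
Dish soap €4.38: general merchandise → 6.5% → €0.28
Basic car wash €20.01: taxable services → 4% → €0.80
Greeting card €7.46: general merchandise → 6.5% → €0.48
Snow pants €102.23: clothing and footwear → 6.75% → €6.90
Pair of sandals €65.92: clothing and footwear → 6.75% → €4.45
Subtotal = €272.06; tax = €15.80; total due = €287.86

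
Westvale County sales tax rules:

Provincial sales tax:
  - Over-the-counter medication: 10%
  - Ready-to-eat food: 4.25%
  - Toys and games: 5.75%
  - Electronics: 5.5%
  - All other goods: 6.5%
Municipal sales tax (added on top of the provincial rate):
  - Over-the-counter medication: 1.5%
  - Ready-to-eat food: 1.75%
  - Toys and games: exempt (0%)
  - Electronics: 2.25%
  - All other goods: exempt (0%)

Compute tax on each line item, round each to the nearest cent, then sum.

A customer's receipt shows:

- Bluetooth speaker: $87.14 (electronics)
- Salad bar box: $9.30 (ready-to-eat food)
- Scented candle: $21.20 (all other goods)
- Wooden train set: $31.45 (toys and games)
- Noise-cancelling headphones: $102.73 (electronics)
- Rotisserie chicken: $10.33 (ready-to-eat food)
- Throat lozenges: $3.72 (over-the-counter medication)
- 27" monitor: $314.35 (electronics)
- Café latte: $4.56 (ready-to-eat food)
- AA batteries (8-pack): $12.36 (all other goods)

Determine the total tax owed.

Bluetooth speaker $87.14: electronics → 5.5% + 2.25% municipal = 7.75% → $6.75
Salad bar box $9.30: ready-to-eat food → 4.25% + 1.75% municipal = 6% → $0.56
Scented candle $21.20: all other goods → 6.5% + 0% municipal = 6.5% → $1.38
Wooden train set $31.45: toys and games → 5.75% + 0% municipal = 5.75% → $1.81
Noise-cancelling headphones $102.73: electronics → 5.5% + 2.25% municipal = 7.75% → $7.96
Rotisserie chicken $10.33: ready-to-eat food → 4.25% + 1.75% municipal = 6% → $0.62
Throat lozenges $3.72: over-the-counter medication → 10% + 1.5% municipal = 11.5% → $0.43
27" monitor $314.35: electronics → 5.5% + 2.25% municipal = 7.75% → $24.36
Café latte $4.56: ready-to-eat food → 4.25% + 1.75% municipal = 6% → $0.27
AA batteries (8-pack) $12.36: all other goods → 6.5% + 0% municipal = 6.5% → $0.80
Total tax = $6.75 + $0.56 + $1.38 + $1.81 + $7.96 + $0.62 + $0.43 + $24.36 + $0.27 + $0.80 = $44.94

$44.94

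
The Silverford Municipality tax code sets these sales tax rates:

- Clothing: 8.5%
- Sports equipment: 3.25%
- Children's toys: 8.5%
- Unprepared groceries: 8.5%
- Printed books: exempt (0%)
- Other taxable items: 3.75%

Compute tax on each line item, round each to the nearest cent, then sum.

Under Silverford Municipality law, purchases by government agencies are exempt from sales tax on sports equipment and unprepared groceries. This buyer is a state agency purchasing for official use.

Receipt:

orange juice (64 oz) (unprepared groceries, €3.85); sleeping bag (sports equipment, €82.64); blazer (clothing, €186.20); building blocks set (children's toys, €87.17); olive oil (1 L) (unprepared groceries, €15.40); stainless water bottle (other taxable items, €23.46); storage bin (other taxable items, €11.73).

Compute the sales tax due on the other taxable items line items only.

Stainless water bottle €23.46: other taxable items → 3.75% → €0.88
Storage bin €11.73: other taxable items → 3.75% → €0.44
Tax on other taxable items = €0.88 + €0.44 = €1.32

€1.32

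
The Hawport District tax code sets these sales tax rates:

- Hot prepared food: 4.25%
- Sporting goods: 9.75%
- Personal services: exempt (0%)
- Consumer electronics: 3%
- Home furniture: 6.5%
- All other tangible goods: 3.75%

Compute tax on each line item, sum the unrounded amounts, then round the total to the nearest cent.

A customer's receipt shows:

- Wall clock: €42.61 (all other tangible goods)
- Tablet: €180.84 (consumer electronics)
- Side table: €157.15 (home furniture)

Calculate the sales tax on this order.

€17.24

Wall clock €42.61: all other tangible goods → 3.75% → €1.597875
Tablet €180.84: consumer electronics → 3% → €5.4252
Side table €157.15: home furniture → 6.5% → €10.21475
Unrounded tax sum = €17.237825 → €17.24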